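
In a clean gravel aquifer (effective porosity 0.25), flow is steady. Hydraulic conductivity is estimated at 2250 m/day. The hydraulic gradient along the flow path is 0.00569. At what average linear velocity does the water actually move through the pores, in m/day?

Hydraulic gradient i = 0.00569.
Darcy flux q = K · i = 2250 × 0.005690 = 12.80 m/day.
Seepage velocity v = q / n_e = 12.80 / 0.25 = 51.21 m/day.

51.2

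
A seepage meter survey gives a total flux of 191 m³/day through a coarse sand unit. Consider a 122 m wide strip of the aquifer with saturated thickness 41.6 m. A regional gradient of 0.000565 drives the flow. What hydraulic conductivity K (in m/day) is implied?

66.6

Cross-sectional area A = 122 × 41.6 = 5075 m².
Hydraulic gradient i = 0.000565.
From Q = K·A·i, K = Q / (A·i) = 191 / (5075 × 0.0005650) = 66.61 m/day.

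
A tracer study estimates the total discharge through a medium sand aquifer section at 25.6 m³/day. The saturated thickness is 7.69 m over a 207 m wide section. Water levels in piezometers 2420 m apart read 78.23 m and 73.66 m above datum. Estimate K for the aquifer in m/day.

8.52

Cross-sectional area A = 207 × 7.69 = 1592 m².
Hydraulic gradient i = (78.23 − 73.66) / 2420 = 4.57 / 2420 = 0.001888.
From Q = K·A·i, K = Q / (A·i) = 25.6 / (1592 × 0.001888) = 8.516 m/day.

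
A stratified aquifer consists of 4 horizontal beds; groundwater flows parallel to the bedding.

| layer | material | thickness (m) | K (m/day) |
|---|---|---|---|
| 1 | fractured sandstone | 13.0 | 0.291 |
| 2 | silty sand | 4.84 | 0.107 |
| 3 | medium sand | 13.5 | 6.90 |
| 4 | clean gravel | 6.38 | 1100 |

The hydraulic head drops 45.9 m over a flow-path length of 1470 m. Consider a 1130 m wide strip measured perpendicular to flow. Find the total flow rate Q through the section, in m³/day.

251000

Flow is parallel to layering, so each bed carries its own Darcy discharge and the transmissivities add.
Σ(K_i·b_i) = 0.291×13.0 + 0.107×4.84 + 6.90×13.5 + 1100×6.38 = 7115 m²/day.
Hydraulic gradient i = Δh / L = 45.9 / 1470 = 0.03122.
Q = Σ(K_i·b_i) · W · i = 7115 × 1130 × 0.03122 = 2.511e+05 m³/day.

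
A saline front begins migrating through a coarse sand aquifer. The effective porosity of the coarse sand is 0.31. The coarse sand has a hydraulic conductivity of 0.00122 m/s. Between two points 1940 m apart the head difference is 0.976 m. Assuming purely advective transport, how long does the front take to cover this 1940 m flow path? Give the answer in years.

31.0

Convert K: 0.00122 m/s × 86400 = 105.4 m/day.
Hydraulic gradient i = Δh / L = 0.976 / 1940 = 0.0005031.
Darcy flux q = K · i = 105.4 × 0.0005031 = 0.05303 m/day.
Seepage velocity v = q / n_e = 0.05303 / 0.31 = 0.1711 m/day.
Travel time t = L / v = 1940 / 0.1711 = 11341 days = 31.05 years.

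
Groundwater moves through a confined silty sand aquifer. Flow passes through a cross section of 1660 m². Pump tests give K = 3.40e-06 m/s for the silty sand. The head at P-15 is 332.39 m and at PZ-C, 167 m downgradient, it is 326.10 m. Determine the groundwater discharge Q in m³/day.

Convert K: 3.40e-06 m/s × 86400 = 0.2938 m/day.
Hydraulic gradient i = (332.39 − 326.10) / 167 = 6.29 / 167 = 0.03766.
Darcy's law: Q = K · A · i = 0.2938 × 1660 × 0.03766 = 18.37 m³/day.

18.4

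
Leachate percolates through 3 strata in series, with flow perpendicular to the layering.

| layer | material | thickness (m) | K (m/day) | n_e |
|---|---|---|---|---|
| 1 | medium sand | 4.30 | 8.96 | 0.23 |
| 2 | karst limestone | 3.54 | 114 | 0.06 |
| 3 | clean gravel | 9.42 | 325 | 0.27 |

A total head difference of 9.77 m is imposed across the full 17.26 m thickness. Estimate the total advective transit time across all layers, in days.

0.207

With flow normal to the layers, continuity requires the same specific discharge q through every layer.
Σ(b_i/K_i) = 4.30/8.96 + 3.54/114 + 9.42/325 = 0.5399 d.
q = Δh / Σ(b_i/K_i) = 9.77 / 0.5399 = 18.09 m/day.
In each layer the seepage velocity is v_i = q/n_i, so the layer transit time is t_i = b_i·n_i / q:
  layer 1 (medium sand): t_1 = 4.30 × 0.23 / 18.09 = 0.05466 d
  layer 2 (karst limestone): t_2 = 3.54 × 0.06 / 18.09 = 0.01174 d
  layer 3 (clean gravel): t_3 = 9.42 × 0.27 / 18.09 = 0.1406 d
Total t = Σ t_i = 0.2070 days.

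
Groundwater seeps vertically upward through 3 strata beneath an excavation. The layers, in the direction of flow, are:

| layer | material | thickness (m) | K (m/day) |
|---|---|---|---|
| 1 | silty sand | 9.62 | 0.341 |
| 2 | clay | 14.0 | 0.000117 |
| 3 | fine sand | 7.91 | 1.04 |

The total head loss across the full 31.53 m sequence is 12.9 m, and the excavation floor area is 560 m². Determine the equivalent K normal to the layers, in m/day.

Flow is perpendicular to layering, so the layers act in series and the equivalent K is the thickness-weighted harmonic mean.
Total thickness L = 9.62 + 14.0 + 7.91 = 31.53 m.
Σ(b_i/K_i) = 9.62/0.341 + 14.0/0.000117 + 7.91/1.04 = 1.197e+05 d.
K_eq = L / Σ(b_i/K_i) = 31.53 / 1.197e+05 = 0.0002634 m/day.

0.000263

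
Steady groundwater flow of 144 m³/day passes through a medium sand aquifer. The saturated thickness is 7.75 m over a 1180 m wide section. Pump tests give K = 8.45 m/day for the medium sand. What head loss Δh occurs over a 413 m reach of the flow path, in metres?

Cross-sectional area A = 1180 × 7.75 = 9145 m².
From Q = K·A·i, i = Q / (K·A) = 144 / (8.450 × 9145) = 0.001863.
Head loss Δh = i · L = 0.001863 × 413 = 0.7696 m.

0.770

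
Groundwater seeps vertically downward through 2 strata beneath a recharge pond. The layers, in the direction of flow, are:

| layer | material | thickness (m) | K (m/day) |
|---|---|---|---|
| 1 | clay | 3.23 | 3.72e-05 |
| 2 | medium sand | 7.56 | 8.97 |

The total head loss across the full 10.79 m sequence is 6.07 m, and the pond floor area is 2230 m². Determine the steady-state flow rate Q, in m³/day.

Flow is perpendicular to layering, so the layers act in series and the equivalent K is the thickness-weighted harmonic mean.
Total thickness L = 3.23 + 7.56 = 10.79 m.
Σ(b_i/K_i) = 3.23/3.72e-05 + 7.56/8.97 = 86829 d.
K_eq = L / Σ(b_i/K_i) = 10.79 / 86829 = 0.0001243 m/day.
Q = K_eq · A · (Δh/L) = 0.0001243 × 2230 × (6.07/10.79) = 0.1559 m³/day.

0.156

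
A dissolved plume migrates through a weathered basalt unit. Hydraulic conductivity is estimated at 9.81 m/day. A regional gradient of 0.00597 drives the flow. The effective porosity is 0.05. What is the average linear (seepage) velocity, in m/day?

Hydraulic gradient i = 0.00597.
Darcy flux q = K · i = 9.810 × 0.005970 = 0.05857 m/day.
Seepage velocity v = q / n_e = 0.05857 / 0.05 = 1.171 m/day.

1.17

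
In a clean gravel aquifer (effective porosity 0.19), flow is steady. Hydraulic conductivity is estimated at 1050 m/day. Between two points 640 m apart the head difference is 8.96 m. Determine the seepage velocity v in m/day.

77.4

Hydraulic gradient i = Δh / L = 8.96 / 640 = 0.01400.
Darcy flux q = K · i = 1050 × 0.01400 = 14.70 m/day.
Seepage velocity v = q / n_e = 14.70 / 0.19 = 77.37 m/day.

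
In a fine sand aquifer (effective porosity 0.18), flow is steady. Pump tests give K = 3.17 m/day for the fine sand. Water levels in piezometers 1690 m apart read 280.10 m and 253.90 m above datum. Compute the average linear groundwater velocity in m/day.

0.273

Hydraulic gradient i = (280.10 − 253.90) / 1690 = 26.2 / 1690 = 0.01550.
Darcy flux q = K · i = 3.170 × 0.01550 = 0.04914 m/day.
Seepage velocity v = q / n_e = 0.04914 / 0.18 = 0.2730 m/day.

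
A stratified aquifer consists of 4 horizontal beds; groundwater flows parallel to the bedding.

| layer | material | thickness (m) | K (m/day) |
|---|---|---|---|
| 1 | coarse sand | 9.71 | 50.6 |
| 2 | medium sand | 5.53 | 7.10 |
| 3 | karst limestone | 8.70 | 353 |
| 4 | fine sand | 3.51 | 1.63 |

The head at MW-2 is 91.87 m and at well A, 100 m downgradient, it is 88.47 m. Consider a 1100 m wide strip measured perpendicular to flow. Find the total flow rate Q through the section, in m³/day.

Flow is parallel to layering, so each bed carries its own Darcy discharge and the transmissivities add.
Σ(K_i·b_i) = 50.6×9.71 + 7.10×5.53 + 353×8.70 + 1.63×3.51 = 3607 m²/day.
Hydraulic gradient i = (91.87 − 88.47) / 100 = 3.4 / 100 = 0.03400.
Q = Σ(K_i·b_i) · W · i = 3607 × 1100 × 0.03400 = 1.349e+05 m³/day.

135000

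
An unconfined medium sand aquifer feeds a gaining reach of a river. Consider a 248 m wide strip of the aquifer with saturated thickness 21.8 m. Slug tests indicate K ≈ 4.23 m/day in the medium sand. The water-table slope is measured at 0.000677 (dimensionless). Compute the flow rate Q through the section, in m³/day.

15.5

Cross-sectional area A = 248 × 21.8 = 5406 m².
Hydraulic gradient i = 0.000677.
Darcy's law: Q = K · A · i = 4.230 × 5406 × 0.0006770 = 15.48 m³/day.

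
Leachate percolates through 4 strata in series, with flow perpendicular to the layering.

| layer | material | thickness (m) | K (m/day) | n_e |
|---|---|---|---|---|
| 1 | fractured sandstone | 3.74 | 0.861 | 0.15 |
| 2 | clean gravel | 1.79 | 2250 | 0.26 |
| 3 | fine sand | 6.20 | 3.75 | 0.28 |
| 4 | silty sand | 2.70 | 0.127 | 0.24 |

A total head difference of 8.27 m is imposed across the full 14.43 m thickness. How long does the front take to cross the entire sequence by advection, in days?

With flow normal to the layers, continuity requires the same specific discharge q through every layer.
Σ(b_i/K_i) = 3.74/0.861 + 1.79/2250 + 6.20/3.75 + 2.70/0.127 = 27.26 d.
q = Δh / Σ(b_i/K_i) = 8.27 / 27.26 = 0.3034 m/day.
In each layer the seepage velocity is v_i = q/n_i, so the layer transit time is t_i = b_i·n_i / q:
  layer 1 (fractured sandstone): t_1 = 3.74 × 0.15 / 0.3034 = 1.849 d
  layer 2 (clean gravel): t_2 = 1.79 × 0.26 / 0.3034 = 1.534 d
  layer 3 (fine sand): t_3 = 6.20 × 0.28 / 0.3034 = 5.722 d
  layer 4 (silty sand): t_4 = 2.70 × 0.24 / 0.3034 = 2.136 d
Total t = Σ t_i = 11.24 days.

11.2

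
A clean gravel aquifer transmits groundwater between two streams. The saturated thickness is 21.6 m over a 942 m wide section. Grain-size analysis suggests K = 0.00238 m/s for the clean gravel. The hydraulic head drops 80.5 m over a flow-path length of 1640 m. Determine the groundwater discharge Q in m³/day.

205000

Convert K: 0.00238 m/s × 86400 = 205.6 m/day.
Cross-sectional area A = 942 × 21.6 = 20347 m².
Hydraulic gradient i = Δh / L = 80.5 / 1640 = 0.04909.
Darcy's law: Q = K · A · i = 205.6 × 20347 × 0.04909 = 2.054e+05 m³/day.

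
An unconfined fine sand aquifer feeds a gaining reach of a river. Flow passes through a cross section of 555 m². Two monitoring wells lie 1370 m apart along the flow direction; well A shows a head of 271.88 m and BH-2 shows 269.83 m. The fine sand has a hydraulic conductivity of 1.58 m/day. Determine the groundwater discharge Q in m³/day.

Hydraulic gradient i = (271.88 − 269.83) / 1370 = 2.05 / 1370 = 0.001496.
Darcy's law: Q = K · A · i = 1.580 × 555.0 × 0.001496 = 1.312 m³/day.

1.31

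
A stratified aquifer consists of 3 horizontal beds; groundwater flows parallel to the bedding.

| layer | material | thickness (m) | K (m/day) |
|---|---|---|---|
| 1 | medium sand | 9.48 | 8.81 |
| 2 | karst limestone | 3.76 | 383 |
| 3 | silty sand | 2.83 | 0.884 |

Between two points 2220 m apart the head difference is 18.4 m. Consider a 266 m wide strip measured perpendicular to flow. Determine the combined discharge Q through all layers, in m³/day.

Flow is parallel to layering, so each bed carries its own Darcy discharge and the transmissivities add.
Σ(K_i·b_i) = 8.81×9.48 + 383×3.76 + 0.884×2.83 = 1526 m²/day.
Hydraulic gradient i = Δh / L = 18.4 / 2220 = 0.008288.
Q = Σ(K_i·b_i) · W · i = 1526 × 266 × 0.008288 = 3365 m³/day.

3360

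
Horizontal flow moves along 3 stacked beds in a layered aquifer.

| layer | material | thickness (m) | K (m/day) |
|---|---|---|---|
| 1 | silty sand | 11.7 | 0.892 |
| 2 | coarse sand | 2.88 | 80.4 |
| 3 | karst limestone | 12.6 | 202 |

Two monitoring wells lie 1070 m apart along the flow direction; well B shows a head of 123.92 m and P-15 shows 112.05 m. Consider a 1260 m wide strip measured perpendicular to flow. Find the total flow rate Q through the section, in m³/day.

39000

Flow is parallel to layering, so each bed carries its own Darcy discharge and the transmissivities add.
Σ(K_i·b_i) = 0.892×11.7 + 80.4×2.88 + 202×12.6 = 2787 m²/day.
Hydraulic gradient i = (123.92 − 112.05) / 1070 = 11.87 / 1070 = 0.01109.
Q = Σ(K_i·b_i) · W · i = 2787 × 1260 × 0.01109 = 38959 m³/day.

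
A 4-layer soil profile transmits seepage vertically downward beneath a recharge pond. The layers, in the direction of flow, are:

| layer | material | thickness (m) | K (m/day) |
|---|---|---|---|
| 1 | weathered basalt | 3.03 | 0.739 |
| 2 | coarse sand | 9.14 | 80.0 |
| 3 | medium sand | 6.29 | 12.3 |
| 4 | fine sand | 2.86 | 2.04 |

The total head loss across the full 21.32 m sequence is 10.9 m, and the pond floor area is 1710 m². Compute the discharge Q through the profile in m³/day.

Flow is perpendicular to layering, so the layers act in series and the equivalent K is the thickness-weighted harmonic mean.
Total thickness L = 3.03 + 9.14 + 6.29 + 2.86 = 21.32 m.
Σ(b_i/K_i) = 3.03/0.739 + 9.14/80.0 + 6.29/12.3 + 2.86/2.04 = 6.128 d.
K_eq = L / Σ(b_i/K_i) = 21.32 / 6.128 = 3.479 m/day.
Q = K_eq · A · (Δh/L) = 3.479 × 1710 × (10.9/21.32) = 3042 m³/day.

3040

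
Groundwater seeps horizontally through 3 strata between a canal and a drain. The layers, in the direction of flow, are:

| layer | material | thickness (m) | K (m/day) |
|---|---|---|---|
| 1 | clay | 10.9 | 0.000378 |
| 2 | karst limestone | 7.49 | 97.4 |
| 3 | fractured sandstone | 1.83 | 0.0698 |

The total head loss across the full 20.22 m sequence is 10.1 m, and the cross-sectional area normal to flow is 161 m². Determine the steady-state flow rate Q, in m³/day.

0.0563

Flow is perpendicular to layering, so the layers act in series and the equivalent K is the thickness-weighted harmonic mean.
Total thickness L = 10.9 + 7.49 + 1.83 = 20.22 m.
Σ(b_i/K_i) = 10.9/0.000378 + 7.49/97.4 + 1.83/0.0698 = 28862 d.
K_eq = L / Σ(b_i/K_i) = 20.22 / 28862 = 0.0007006 m/day.
Q = K_eq · A · (Δh/L) = 0.0007006 × 161 × (10.1/20.22) = 0.05634 m³/day.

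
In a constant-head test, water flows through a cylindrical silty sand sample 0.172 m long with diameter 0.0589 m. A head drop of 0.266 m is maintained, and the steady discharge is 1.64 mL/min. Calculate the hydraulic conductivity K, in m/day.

0.560

Cross-sectional area A = π·(d/2)² = π × (0.0589/2)² = 0.002725 m².
Convert discharge: 1.64 mL/min = 2.733e-08 m³/s.
Darcy's law rearranged: K = Q·L / (A·Δh) = 2.733e-08 × 0.172 / (0.002725 × 0.266) = 6.487e-06 m/s = 0.5604 m/day.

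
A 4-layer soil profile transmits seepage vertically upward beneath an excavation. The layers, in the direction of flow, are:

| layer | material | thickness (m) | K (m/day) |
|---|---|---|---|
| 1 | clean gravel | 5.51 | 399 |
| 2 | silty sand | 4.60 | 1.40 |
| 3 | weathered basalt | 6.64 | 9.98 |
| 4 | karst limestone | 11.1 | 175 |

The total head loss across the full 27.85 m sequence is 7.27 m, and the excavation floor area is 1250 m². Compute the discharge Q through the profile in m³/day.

Flow is perpendicular to layering, so the layers act in series and the equivalent K is the thickness-weighted harmonic mean.
Total thickness L = 5.51 + 4.60 + 6.64 + 11.1 = 27.85 m.
Σ(b_i/K_i) = 5.51/399 + 4.60/1.40 + 6.64/9.98 + 11.1/175 = 4.028 d.
K_eq = L / Σ(b_i/K_i) = 27.85 / 4.028 = 6.914 m/day.
Q = K_eq · A · (Δh/L) = 6.914 × 1250 × (7.27/27.85) = 2256 m³/day.

2260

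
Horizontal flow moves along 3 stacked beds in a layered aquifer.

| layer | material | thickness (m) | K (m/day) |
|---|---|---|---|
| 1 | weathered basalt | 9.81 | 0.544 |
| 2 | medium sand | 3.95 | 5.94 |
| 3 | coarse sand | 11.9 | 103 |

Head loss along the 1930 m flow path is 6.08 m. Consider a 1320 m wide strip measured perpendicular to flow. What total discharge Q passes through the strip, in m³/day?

Flow is parallel to layering, so each bed carries its own Darcy discharge and the transmissivities add.
Σ(K_i·b_i) = 0.544×9.81 + 5.94×3.95 + 103×11.9 = 1254 m²/day.
Hydraulic gradient i = Δh / L = 6.08 / 1930 = 0.003150.
Q = Σ(K_i·b_i) · W · i = 1254 × 1320 × 0.003150 = 5217 m³/day.

5220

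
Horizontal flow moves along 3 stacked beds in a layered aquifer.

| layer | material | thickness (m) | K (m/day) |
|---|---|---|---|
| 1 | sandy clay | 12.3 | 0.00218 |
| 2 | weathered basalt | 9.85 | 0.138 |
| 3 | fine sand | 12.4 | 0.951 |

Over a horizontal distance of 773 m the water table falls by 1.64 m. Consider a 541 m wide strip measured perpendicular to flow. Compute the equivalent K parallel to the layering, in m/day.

Flow is parallel to layering, so each bed carries its own Darcy discharge and the transmissivities add.
Σ(K_i·b_i) = 0.00218×12.3 + 0.138×9.85 + 0.951×12.4 = 13.18 m²/day.
Total thickness b = 34.55 m, so K_eq = Σ(K_i·b_i)/b = 0.3814 m/day.

0.381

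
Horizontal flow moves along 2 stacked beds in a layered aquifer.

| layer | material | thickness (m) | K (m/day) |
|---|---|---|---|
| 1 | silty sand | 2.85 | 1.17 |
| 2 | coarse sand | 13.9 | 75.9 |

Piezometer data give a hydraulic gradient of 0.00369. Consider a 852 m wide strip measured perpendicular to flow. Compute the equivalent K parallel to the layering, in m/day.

Flow is parallel to layering, so each bed carries its own Darcy discharge and the transmissivities add.
Σ(K_i·b_i) = 1.17×2.85 + 75.9×13.9 = 1058 m²/day.
Total thickness b = 16.75 m, so K_eq = Σ(K_i·b_i)/b = 63.18 m/day.

63.2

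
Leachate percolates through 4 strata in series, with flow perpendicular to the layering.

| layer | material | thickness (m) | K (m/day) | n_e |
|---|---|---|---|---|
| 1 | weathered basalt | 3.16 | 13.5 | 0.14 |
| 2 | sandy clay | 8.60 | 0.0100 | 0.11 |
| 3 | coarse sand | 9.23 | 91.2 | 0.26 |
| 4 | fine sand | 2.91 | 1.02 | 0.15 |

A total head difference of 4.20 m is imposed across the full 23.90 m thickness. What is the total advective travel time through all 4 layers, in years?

With flow normal to the layers, continuity requires the same specific discharge q through every layer.
Σ(b_i/K_i) = 3.16/13.5 + 8.60/0.0100 + 9.23/91.2 + 2.91/1.02 = 863.2 d.
q = Δh / Σ(b_i/K_i) = 4.20 / 863.2 = 0.004866 m/day.
In each layer the seepage velocity is v_i = q/n_i, so the layer transit time is t_i = b_i·n_i / q:
  layer 1 (weathered basalt): t_1 = 3.16 × 0.14 / 0.004866 = 90.92 d
  layer 2 (sandy clay): t_2 = 8.60 × 0.11 / 0.004866 = 194.4 d
  layer 3 (coarse sand): t_3 = 9.23 × 0.26 / 0.004866 = 493.2 d
  layer 4 (fine sand): t_4 = 2.91 × 0.15 / 0.004866 = 89.71 d
Total t = Σ t_i = 868.3 days = 2.377 years.

2.38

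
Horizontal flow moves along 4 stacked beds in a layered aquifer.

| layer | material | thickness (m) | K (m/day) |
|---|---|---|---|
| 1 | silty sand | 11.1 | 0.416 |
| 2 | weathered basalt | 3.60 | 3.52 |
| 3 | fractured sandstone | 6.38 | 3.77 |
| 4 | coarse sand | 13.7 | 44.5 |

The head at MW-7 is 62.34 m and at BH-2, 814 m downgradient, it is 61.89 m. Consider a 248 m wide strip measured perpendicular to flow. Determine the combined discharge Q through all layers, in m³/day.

Flow is parallel to layering, so each bed carries its own Darcy discharge and the transmissivities add.
Σ(K_i·b_i) = 0.416×11.1 + 3.52×3.60 + 3.77×6.38 + 44.5×13.7 = 651.0 m²/day.
Hydraulic gradient i = (62.34 − 61.89) / 814 = 0.45 / 814 = 0.0005528.
Q = Σ(K_i·b_i) · W · i = 651.0 × 248 × 0.0005528 = 89.25 m³/day.

89.3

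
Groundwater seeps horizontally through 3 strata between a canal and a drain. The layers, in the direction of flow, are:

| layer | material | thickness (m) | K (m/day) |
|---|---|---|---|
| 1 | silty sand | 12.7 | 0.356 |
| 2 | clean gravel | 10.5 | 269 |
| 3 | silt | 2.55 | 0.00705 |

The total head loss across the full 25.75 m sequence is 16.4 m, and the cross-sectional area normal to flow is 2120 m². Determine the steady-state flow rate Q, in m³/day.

87.5

Flow is perpendicular to layering, so the layers act in series and the equivalent K is the thickness-weighted harmonic mean.
Total thickness L = 12.7 + 10.5 + 2.55 = 25.75 m.
Σ(b_i/K_i) = 12.7/0.356 + 10.5/269 + 2.55/0.00705 = 397.4 d.
K_eq = L / Σ(b_i/K_i) = 25.75 / 397.4 = 0.06479 m/day.
Q = K_eq · A · (Δh/L) = 0.06479 × 2120 × (16.4/25.75) = 87.49 m³/day.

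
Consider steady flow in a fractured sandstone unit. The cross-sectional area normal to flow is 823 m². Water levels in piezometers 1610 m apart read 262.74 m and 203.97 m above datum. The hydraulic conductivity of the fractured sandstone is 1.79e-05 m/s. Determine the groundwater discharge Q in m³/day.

Convert K: 1.79e-05 m/s × 86400 = 1.547 m/day.
Hydraulic gradient i = (262.74 − 203.97) / 1610 = 58.77 / 1610 = 0.03650.
Darcy's law: Q = K · A · i = 1.547 × 823.0 × 0.03650 = 46.46 m³/day.

46.5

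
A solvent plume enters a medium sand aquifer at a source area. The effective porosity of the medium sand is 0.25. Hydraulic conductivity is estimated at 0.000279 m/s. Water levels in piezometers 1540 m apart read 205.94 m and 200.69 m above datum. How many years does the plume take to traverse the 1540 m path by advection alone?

Convert K: 0.000279 m/s × 86400 = 24.11 m/day.
Hydraulic gradient i = (205.94 − 200.69) / 1540 = 5.25 / 1540 = 0.003409.
Darcy flux q = K · i = 24.11 × 0.003409 = 0.08218 m/day.
Seepage velocity v = q / n_e = 0.08218 / 0.25 = 0.3287 m/day.
Travel time t = L / v = 1540 / 0.3287 = 4685 days = 12.83 years.

12.8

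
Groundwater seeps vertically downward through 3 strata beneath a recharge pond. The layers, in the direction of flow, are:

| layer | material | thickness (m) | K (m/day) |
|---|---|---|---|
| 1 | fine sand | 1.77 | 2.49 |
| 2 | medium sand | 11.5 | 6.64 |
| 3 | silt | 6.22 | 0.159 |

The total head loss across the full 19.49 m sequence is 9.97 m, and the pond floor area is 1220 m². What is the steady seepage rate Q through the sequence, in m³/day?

293

Flow is perpendicular to layering, so the layers act in series and the equivalent K is the thickness-weighted harmonic mean.
Total thickness L = 1.77 + 11.5 + 6.22 = 19.49 m.
Σ(b_i/K_i) = 1.77/2.49 + 11.5/6.64 + 6.22/0.159 = 41.56 d.
K_eq = L / Σ(b_i/K_i) = 19.49 / 41.56 = 0.4689 m/day.
Q = K_eq · A · (Δh/L) = 0.4689 × 1220 × (9.97/19.49) = 292.7 m³/day.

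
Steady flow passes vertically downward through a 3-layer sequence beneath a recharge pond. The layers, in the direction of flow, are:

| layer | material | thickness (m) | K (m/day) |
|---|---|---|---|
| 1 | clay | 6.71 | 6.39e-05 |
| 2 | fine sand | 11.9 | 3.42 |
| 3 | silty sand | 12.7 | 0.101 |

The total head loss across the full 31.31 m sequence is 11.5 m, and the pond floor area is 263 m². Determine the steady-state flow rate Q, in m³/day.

Flow is perpendicular to layering, so the layers act in series and the equivalent K is the thickness-weighted harmonic mean.
Total thickness L = 6.71 + 11.9 + 12.7 = 31.31 m.
Σ(b_i/K_i) = 6.71/6.39e-05 + 11.9/3.42 + 12.7/0.101 = 1.051e+05 d.
K_eq = L / Σ(b_i/K_i) = 31.31 / 1.051e+05 = 0.0002978 m/day.
Q = K_eq · A · (Δh/L) = 0.0002978 × 263 × (11.5/31.31) = 0.02877 m³/day.

0.0288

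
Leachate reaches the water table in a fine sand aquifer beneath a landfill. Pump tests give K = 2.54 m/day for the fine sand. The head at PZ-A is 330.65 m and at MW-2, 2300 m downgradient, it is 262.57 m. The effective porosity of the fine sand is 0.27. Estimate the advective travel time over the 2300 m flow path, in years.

22.6

Hydraulic gradient i = (330.65 − 262.57) / 2300 = 68.08 / 2300 = 0.02960.
Darcy flux q = K · i = 2.540 × 0.02960 = 0.07518 m/day.
Seepage velocity v = q / n_e = 0.07518 / 0.27 = 0.2785 m/day.
Travel time t = L / v = 2300 / 0.2785 = 8260 days = 22.61 years.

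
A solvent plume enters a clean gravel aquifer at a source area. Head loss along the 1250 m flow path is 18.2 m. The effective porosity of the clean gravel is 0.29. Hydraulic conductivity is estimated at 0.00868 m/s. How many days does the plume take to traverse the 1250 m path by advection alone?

33.2

Convert K: 0.00868 m/s × 86400 = 750.0 m/day.
Hydraulic gradient i = Δh / L = 18.2 / 1250 = 0.01456.
Darcy flux q = K · i = 750.0 × 0.01456 = 10.92 m/day.
Seepage velocity v = q / n_e = 10.92 / 0.29 = 37.65 m/day.
Travel time t = L / v = 1250 / 37.65 = 33.20 days.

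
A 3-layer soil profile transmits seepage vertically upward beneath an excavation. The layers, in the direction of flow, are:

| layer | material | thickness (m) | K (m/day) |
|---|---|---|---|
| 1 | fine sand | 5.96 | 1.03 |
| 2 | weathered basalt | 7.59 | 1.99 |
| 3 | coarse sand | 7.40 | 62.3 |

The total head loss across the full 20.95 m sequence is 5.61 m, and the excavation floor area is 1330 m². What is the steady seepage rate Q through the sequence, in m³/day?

768

Flow is perpendicular to layering, so the layers act in series and the equivalent K is the thickness-weighted harmonic mean.
Total thickness L = 5.96 + 7.59 + 7.40 = 20.95 m.
Σ(b_i/K_i) = 5.96/1.03 + 7.59/1.99 + 7.40/62.3 = 9.719 d.
K_eq = L / Σ(b_i/K_i) = 20.95 / 9.719 = 2.156 m/day.
Q = K_eq · A · (Δh/L) = 2.156 × 1330 × (5.61/20.95) = 767.7 m³/day.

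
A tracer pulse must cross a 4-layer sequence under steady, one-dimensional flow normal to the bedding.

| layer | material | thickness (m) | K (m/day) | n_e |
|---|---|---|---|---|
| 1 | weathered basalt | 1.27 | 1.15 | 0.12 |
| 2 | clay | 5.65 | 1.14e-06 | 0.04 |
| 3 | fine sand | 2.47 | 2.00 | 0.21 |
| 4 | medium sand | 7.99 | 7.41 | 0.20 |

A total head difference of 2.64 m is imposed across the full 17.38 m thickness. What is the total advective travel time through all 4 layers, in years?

12800

With flow normal to the layers, continuity requires the same specific discharge q through every layer.
Σ(b_i/K_i) = 1.27/1.15 + 5.65/1.14e-06 + 2.47/2.00 + 7.99/7.41 = 4.956e+06 d.
q = Δh / Σ(b_i/K_i) = 2.64 / 4.956e+06 = 5.327e-07 m/day.
In each layer the seepage velocity is v_i = q/n_i, so the layer transit time is t_i = b_i·n_i / q:
  layer 1 (weathered basalt): t_1 = 1.27 × 0.12 / 5.327e-07 = 2.861e+05 d
  layer 2 (clay): t_2 = 5.65 × 0.04 / 5.327e-07 = 4.243e+05 d
  layer 3 (fine sand): t_3 = 2.47 × 0.21 / 5.327e-07 = 9.738e+05 d
  layer 4 (medium sand): t_4 = 7.99 × 0.20 / 5.327e-07 = 3.000e+06 d
Total t = Σ t_i = 4.684e+06 days = 12824 years.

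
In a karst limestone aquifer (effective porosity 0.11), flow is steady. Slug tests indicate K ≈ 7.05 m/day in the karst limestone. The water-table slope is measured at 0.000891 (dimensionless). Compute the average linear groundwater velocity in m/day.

0.0571

Hydraulic gradient i = 0.000891.
Darcy flux q = K · i = 7.050 × 0.0008910 = 0.006282 m/day.
Seepage velocity v = q / n_e = 0.006282 / 0.11 = 0.05710 m/day.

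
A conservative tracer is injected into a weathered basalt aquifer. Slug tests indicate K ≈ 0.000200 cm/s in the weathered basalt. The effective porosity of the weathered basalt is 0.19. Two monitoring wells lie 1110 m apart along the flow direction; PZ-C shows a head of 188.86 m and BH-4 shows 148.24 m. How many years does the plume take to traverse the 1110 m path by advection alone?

91.3

Convert K: 0.000200 cm/s × 864 = 0.1728 m/day.
Hydraulic gradient i = (188.86 − 148.24) / 1110 = 40.62 / 1110 = 0.03659.
Darcy flux q = K · i = 0.1728 × 0.03659 = 0.006324 m/day.
Seepage velocity v = q / n_e = 0.006324 / 0.19 = 0.03328 m/day.
Travel time t = L / v = 1110 / 0.03328 = 33352 days = 91.31 years.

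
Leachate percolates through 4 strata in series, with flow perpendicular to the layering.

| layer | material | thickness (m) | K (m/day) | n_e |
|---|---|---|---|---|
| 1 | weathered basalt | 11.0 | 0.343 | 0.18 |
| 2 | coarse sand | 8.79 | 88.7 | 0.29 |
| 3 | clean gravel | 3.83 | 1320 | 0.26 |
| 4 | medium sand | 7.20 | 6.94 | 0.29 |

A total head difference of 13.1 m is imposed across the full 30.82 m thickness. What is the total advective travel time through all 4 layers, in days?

With flow normal to the layers, continuity requires the same specific discharge q through every layer.
Σ(b_i/K_i) = 11.0/0.343 + 8.79/88.7 + 3.83/1320 + 7.20/6.94 = 33.21 d.
q = Δh / Σ(b_i/K_i) = 13.1 / 33.21 = 0.3945 m/day.
In each layer the seepage velocity is v_i = q/n_i, so the layer transit time is t_i = b_i·n_i / q:
  layer 1 (weathered basalt): t_1 = 11.0 × 0.18 / 0.3945 = 5.019 d
  layer 2 (coarse sand): t_2 = 8.79 × 0.29 / 0.3945 = 6.462 d
  layer 3 (clean gravel): t_3 = 3.83 × 0.26 / 0.3945 = 2.524 d
  layer 4 (medium sand): t_4 = 7.20 × 0.29 / 0.3945 = 5.293 d
Total t = Σ t_i = 19.30 days.

19.3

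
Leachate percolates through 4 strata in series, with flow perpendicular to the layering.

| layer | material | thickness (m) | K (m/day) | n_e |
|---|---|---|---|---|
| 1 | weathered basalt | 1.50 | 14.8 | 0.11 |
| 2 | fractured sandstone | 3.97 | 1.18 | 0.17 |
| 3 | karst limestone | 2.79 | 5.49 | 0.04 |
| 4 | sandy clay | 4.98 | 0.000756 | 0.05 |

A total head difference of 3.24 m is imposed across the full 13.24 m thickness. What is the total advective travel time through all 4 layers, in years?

With flow normal to the layers, continuity requires the same specific discharge q through every layer.
Σ(b_i/K_i) = 1.50/14.8 + 3.97/1.18 + 2.79/5.49 + 4.98/0.000756 = 6591 d.
q = Δh / Σ(b_i/K_i) = 3.24 / 6591 = 0.0004916 m/day.
In each layer the seepage velocity is v_i = q/n_i, so the layer transit time is t_i = b_i·n_i / q:
  layer 1 (weathered basalt): t_1 = 1.50 × 0.11 / 0.0004916 = 335.7 d
  layer 2 (fractured sandstone): t_2 = 3.97 × 0.17 / 0.0004916 = 1373 d
  layer 3 (karst limestone): t_3 = 2.79 × 0.04 / 0.0004916 = 227.0 d
  layer 4 (sandy clay): t_4 = 4.98 × 0.05 / 0.0004916 = 506.6 d
Total t = Σ t_i = 2442 days = 6.686 years.

6.69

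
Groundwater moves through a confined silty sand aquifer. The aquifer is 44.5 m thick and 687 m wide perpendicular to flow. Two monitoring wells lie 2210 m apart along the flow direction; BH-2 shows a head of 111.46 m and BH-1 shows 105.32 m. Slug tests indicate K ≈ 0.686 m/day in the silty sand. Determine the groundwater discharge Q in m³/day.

Cross-sectional area A = 687 × 44.5 = 30572 m².
Hydraulic gradient i = (111.46 − 105.32) / 2210 = 6.14 / 2210 = 0.002778.
Darcy's law: Q = K · A · i = 0.6860 × 30572 × 0.002778 = 58.27 m³/day.

58.3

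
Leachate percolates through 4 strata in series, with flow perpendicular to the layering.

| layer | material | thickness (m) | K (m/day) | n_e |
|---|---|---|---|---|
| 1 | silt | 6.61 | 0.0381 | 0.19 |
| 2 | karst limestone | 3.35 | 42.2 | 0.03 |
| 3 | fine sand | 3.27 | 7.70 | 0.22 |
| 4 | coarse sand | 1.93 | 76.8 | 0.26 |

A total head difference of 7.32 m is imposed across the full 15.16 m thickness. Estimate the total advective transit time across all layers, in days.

61.3

With flow normal to the layers, continuity requires the same specific discharge q through every layer.
Σ(b_i/K_i) = 6.61/0.0381 + 3.35/42.2 + 3.27/7.70 + 1.93/76.8 = 174.0 d.
q = Δh / Σ(b_i/K_i) = 7.32 / 174.0 = 0.04206 m/day.
In each layer the seepage velocity is v_i = q/n_i, so the layer transit time is t_i = b_i·n_i / q:
  layer 1 (silt): t_1 = 6.61 × 0.19 / 0.04206 = 29.86 d
  layer 2 (karst limestone): t_2 = 3.35 × 0.03 / 0.04206 = 2.389 d
  layer 3 (fine sand): t_3 = 3.27 × 0.22 / 0.04206 = 17.10 d
  layer 4 (coarse sand): t_4 = 1.93 × 0.26 / 0.04206 = 11.93 d
Total t = Σ t_i = 61.28 days.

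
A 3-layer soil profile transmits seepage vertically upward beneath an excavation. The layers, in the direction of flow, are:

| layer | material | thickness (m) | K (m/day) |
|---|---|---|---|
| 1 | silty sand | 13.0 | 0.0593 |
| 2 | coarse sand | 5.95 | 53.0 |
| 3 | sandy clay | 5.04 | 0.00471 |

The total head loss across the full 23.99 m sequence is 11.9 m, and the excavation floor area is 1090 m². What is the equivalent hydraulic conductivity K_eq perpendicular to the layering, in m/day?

0.0186

Flow is perpendicular to layering, so the layers act in series and the equivalent K is the thickness-weighted harmonic mean.
Total thickness L = 13.0 + 5.95 + 5.04 = 23.99 m.
Σ(b_i/K_i) = 13.0/0.0593 + 5.95/53.0 + 5.04/0.00471 = 1289 d.
K_eq = L / Σ(b_i/K_i) = 23.99 / 1289 = 0.01861 m/day.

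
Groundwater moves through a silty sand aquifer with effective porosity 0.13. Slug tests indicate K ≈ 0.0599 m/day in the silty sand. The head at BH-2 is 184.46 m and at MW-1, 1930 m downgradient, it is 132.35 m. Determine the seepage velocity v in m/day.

Hydraulic gradient i = (184.46 − 132.35) / 1930 = 52.11 / 1930 = 0.02700.
Darcy flux q = K · i = 0.05990 × 0.02700 = 0.001617 m/day.
Seepage velocity v = q / n_e = 0.001617 / 0.13 = 0.01244 m/day.

0.0124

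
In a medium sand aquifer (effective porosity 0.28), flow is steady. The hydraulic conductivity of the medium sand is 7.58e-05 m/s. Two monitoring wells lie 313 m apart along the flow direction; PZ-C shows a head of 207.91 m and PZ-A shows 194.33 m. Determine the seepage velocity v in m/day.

1.01

Convert K: 7.58e-05 m/s × 86400 = 6.549 m/day.
Hydraulic gradient i = (207.91 − 194.33) / 313 = 13.58 / 313 = 0.04339.
Darcy flux q = K · i = 6.549 × 0.04339 = 0.2841 m/day.
Seepage velocity v = q / n_e = 0.2841 / 0.28 = 1.015 m/day.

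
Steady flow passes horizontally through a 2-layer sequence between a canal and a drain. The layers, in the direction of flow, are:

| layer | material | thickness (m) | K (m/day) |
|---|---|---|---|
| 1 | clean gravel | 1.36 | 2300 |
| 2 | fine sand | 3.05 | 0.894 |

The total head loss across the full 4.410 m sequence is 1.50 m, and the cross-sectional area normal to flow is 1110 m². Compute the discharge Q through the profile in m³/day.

488

Flow is perpendicular to layering, so the layers act in series and the equivalent K is the thickness-weighted harmonic mean.
Total thickness L = 1.36 + 3.05 = 4.410 m.
Σ(b_i/K_i) = 1.36/2300 + 3.05/0.894 = 3.412 d.
K_eq = L / Σ(b_i/K_i) = 4.410 / 3.412 = 1.292 m/day.
Q = K_eq · A · (Δh/L) = 1.292 × 1110 × (1.50/4.410) = 488.0 m³/day.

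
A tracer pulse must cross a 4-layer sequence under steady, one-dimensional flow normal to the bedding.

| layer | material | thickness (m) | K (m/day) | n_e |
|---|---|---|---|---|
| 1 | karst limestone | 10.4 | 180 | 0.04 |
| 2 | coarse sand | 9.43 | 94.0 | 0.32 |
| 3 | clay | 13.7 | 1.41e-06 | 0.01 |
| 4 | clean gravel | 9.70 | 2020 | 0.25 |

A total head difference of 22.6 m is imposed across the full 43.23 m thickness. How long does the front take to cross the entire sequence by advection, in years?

7060

With flow normal to the layers, continuity requires the same specific discharge q through every layer.
Σ(b_i/K_i) = 10.4/180 + 9.43/94.0 + 13.7/1.41e-06 + 9.70/2020 = 9.716e+06 d.
q = Δh / Σ(b_i/K_i) = 22.6 / 9.716e+06 = 2.326e-06 m/day.
In each layer the seepage velocity is v_i = q/n_i, so the layer transit time is t_i = b_i·n_i / q:
  layer 1 (karst limestone): t_1 = 10.4 × 0.04 / 2.326e-06 = 1.788e+05 d
  layer 2 (coarse sand): t_2 = 9.43 × 0.32 / 2.326e-06 = 1.297e+06 d
  layer 3 (clay): t_3 = 13.7 × 0.01 / 2.326e-06 = 58900 d
  layer 4 (clean gravel): t_4 = 9.70 × 0.25 / 2.326e-06 = 1.043e+06 d
Total t = Σ t_i = 2.578e+06 days = 7057 years.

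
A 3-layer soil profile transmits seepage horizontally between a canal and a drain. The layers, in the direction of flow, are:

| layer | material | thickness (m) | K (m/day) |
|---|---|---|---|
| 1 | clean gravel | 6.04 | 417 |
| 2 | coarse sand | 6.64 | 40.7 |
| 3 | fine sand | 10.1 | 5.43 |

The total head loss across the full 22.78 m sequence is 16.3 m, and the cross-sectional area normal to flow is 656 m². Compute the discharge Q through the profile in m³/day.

5250

Flow is perpendicular to layering, so the layers act in series and the equivalent K is the thickness-weighted harmonic mean.
Total thickness L = 6.04 + 6.64 + 10.1 = 22.78 m.
Σ(b_i/K_i) = 6.04/417 + 6.64/40.7 + 10.1/5.43 = 2.038 d.
K_eq = L / Σ(b_i/K_i) = 22.78 / 2.038 = 11.18 m/day.
Q = K_eq · A · (Δh/L) = 11.18 × 656 × (16.3/22.78) = 5248 m³/day.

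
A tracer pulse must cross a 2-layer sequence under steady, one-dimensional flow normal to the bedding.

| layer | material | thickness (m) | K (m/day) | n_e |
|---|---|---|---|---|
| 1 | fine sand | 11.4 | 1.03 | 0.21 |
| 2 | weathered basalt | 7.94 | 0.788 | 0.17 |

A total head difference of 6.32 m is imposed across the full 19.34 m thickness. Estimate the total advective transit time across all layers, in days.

With flow normal to the layers, continuity requires the same specific discharge q through every layer.
Σ(b_i/K_i) = 11.4/1.03 + 7.94/0.788 = 21.14 d.
q = Δh / Σ(b_i/K_i) = 6.32 / 21.14 = 0.2989 m/day.
In each layer the seepage velocity is v_i = q/n_i, so the layer transit time is t_i = b_i·n_i / q:
  layer 1 (fine sand): t_1 = 11.4 × 0.21 / 0.2989 = 8.009 d
  layer 2 (weathered basalt): t_2 = 7.94 × 0.17 / 0.2989 = 4.516 d
Total t = Σ t_i = 12.53 days.

12.5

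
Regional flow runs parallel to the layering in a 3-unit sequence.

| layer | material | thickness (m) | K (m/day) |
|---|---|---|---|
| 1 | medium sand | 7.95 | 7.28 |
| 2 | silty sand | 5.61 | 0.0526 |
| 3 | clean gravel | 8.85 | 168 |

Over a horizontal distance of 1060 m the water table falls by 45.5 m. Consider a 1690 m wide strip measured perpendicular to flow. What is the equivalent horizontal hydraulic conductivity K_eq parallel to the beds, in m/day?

68.9

Flow is parallel to layering, so each bed carries its own Darcy discharge and the transmissivities add.
Σ(K_i·b_i) = 7.28×7.95 + 0.0526×5.61 + 168×8.85 = 1545 m²/day.
Total thickness b = 22.41 m, so K_eq = Σ(K_i·b_i)/b = 68.94 m/day.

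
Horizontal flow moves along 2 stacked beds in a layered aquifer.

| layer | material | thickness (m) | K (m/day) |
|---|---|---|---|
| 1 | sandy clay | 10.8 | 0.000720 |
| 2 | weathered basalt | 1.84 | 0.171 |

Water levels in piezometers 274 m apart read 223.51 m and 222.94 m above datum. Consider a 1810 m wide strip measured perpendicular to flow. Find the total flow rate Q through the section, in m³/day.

Flow is parallel to layering, so each bed carries its own Darcy discharge and the transmissivities add.
Σ(K_i·b_i) = 0.000720×10.8 + 0.171×1.84 = 0.3224 m²/day.
Hydraulic gradient i = (223.51 − 222.94) / 274 = 0.57 / 274 = 0.002080.
Q = Σ(K_i·b_i) · W · i = 0.3224 × 1810 × 0.002080 = 1.214 m³/day.

1.21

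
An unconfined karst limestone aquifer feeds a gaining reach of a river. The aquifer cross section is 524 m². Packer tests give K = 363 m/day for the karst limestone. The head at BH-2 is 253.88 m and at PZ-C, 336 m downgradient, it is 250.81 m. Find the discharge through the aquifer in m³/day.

1740

Hydraulic gradient i = (253.88 − 250.81) / 336 = 3.07 / 336 = 0.009137.
Darcy's law: Q = K · A · i = 363.0 × 524.0 × 0.009137 = 1738 m³/day.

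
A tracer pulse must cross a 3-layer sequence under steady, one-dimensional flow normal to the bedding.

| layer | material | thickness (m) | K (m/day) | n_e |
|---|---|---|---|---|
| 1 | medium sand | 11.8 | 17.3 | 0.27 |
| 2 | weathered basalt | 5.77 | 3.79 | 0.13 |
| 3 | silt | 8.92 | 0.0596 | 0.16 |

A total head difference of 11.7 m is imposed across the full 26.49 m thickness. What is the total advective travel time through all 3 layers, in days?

With flow normal to the layers, continuity requires the same specific discharge q through every layer.
Σ(b_i/K_i) = 11.8/17.3 + 5.77/3.79 + 8.92/0.0596 = 151.9 d.
q = Δh / Σ(b_i/K_i) = 11.7 / 151.9 = 0.07704 m/day.
In each layer the seepage velocity is v_i = q/n_i, so the layer transit time is t_i = b_i·n_i / q:
  layer 1 (medium sand): t_1 = 11.8 × 0.27 / 0.07704 = 41.36 d
  layer 2 (weathered basalt): t_2 = 5.77 × 0.13 / 0.07704 = 9.736 d
  layer 3 (silt): t_3 = 8.92 × 0.16 / 0.07704 = 18.53 d
Total t = Σ t_i = 69.62 days.

69.6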